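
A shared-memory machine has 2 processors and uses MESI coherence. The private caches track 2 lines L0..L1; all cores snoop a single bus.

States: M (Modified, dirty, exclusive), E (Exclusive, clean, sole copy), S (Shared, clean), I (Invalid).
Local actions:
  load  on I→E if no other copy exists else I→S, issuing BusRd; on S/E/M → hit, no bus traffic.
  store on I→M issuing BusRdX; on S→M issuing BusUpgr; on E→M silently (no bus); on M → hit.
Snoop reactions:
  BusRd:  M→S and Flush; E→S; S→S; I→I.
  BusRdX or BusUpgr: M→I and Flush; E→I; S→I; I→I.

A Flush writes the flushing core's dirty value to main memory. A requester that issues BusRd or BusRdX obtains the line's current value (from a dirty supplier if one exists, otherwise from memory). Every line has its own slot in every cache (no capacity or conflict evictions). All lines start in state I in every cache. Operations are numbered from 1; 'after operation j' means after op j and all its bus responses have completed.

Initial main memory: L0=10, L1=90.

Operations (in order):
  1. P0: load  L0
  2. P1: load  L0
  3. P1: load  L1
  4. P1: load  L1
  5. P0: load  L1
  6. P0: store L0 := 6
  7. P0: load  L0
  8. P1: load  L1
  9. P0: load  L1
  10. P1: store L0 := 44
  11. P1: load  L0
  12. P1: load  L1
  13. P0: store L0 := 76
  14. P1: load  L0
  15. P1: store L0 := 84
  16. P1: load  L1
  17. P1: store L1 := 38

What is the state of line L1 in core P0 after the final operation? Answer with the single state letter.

state = I

  op1 P0: load  L0 → E/I on L0; bus BusRd; mem=10
  op2 P1: load  L0 → S/S on L0; bus BusRd; mem=10
  op3 P1: load  L1 → I/E on L1; bus BusRd; mem=90
  op4 P1: load  L1 → I/E on L1; bus (none); mem=90
  op5 P0: load  L1 → S/S on L1; bus BusRd; mem=90
  op6 P0: store L0 := 6 → M/I on L0; bus BusUpgr; mem=10
  op7 P0: load  L0 → M/I on L0; bus (none); mem=10
  op8 P1: load  L1 → S/S on L1; bus (none); mem=90
  op9 P0: load  L1 → S/S on L1; bus (none); mem=90
  op10 P1: store L0 := 44 → I/M on L0; bus BusRdX Flush; mem=6
  op11 P1: load  L0 → I/M on L0; bus (none); mem=6
  op12 P1: load  L1 → S/S on L1; bus (none); mem=90
  op13 P0: store L0 := 76 → M/I on L0; bus BusRdX Flush; mem=44
  op14 P1: load  L0 → S/S on L0; bus BusRd Flush; mem=76
  op15 P1: store L0 := 84 → I/M on L0; bus BusUpgr; mem=76
  op16 P1: load  L1 → S/S on L1; bus (none); mem=90
  op17 P1: store L1 := 38 → I/M on L1; bus BusUpgr; mem=90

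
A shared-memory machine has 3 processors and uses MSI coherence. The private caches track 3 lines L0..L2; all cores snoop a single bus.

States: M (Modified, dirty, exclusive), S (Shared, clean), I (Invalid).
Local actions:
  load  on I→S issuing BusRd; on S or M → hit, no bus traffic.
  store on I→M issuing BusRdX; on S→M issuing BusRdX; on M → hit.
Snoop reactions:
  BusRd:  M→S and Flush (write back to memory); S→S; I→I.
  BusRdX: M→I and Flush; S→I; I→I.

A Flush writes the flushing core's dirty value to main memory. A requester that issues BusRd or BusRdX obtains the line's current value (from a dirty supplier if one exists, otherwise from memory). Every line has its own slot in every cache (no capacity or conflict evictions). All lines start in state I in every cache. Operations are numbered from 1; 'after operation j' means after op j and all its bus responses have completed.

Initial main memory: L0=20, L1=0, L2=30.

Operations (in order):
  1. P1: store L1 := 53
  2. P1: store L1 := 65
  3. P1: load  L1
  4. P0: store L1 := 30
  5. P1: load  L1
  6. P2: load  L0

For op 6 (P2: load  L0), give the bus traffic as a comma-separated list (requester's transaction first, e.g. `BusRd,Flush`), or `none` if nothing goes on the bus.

bus = BusRd

step 1: P1: store L1 := 53  ⟶  IMI  (L1)  txn=BusRdX  M[L1]=0
step 2: P1: store L1 := 65  ⟶  IMI  (L1)  txn=∅  M[L1]=0
step 3: P1: load  L1  ⟶  IMI  (L1)  txn=∅  M[L1]=0
step 4: P0: store L1 := 30  ⟶  MII  (L1)  txn=BusRdX+Flush  M[L1]=65
step 5: P1: load  L1  ⟶  SSI  (L1)  txn=BusRd+Flush  M[L1]=30
step 6: P2: load  L0  ⟶  IIS  (L0)  txn=BusRd  M[L0]=20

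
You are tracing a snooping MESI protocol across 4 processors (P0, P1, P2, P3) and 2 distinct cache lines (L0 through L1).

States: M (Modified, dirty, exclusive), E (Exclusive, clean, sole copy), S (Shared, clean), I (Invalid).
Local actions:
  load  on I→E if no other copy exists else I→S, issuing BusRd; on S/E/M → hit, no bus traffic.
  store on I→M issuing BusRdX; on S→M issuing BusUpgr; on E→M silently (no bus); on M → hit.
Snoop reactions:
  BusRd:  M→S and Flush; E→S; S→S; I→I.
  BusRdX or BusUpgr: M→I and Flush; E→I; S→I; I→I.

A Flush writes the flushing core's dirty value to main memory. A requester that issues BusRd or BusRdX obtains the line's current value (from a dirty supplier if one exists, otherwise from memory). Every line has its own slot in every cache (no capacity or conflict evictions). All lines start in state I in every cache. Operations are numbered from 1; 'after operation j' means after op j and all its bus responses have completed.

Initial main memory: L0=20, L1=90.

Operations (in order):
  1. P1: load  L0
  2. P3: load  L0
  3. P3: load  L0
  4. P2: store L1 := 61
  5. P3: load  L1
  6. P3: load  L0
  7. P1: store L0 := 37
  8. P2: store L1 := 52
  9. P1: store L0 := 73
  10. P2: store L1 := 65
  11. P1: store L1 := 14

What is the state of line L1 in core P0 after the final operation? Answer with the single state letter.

[1] P1: load  L0 | P0:I, P1:E(20), P2:I, P3:I | bus: BusRd
[2] P3: load  L0 | P0:I, P1:S(20), P2:I, P3:S(20) | bus: BusRd
[3] P3: load  L0 | P0:I, P1:S(20), P2:I, P3:S(20) | bus: none
[4] P2: store L1 := 61 | P0:I, P1:I, P2:M(61), P3:I | bus: BusRdX
[5] P3: load  L1 | P0:I, P1:I, P2:S(61), P3:S(61) | bus: BusRd,Flush
[6] P3: load  L0 | P0:I, P1:S(20), P2:I, P3:S(20) | bus: none
[7] P1: store L0 := 37 | P0:I, P1:M(37), P2:I, P3:I | bus: BusUpgr
[8] P2: store L1 := 52 | P0:I, P1:I, P2:M(52), P3:I | bus: BusUpgr
[9] P1: store L0 := 73 | P0:I, P1:M(73), P2:I, P3:I | bus: none
[10] P2: store L1 := 65 | P0:I, P1:I, P2:M(65), P3:I | bus: none
[11] P1: store L1 := 14 | P0:I, P1:M(14), P2:I, P3:I | bus: BusRdX,Flush

state = I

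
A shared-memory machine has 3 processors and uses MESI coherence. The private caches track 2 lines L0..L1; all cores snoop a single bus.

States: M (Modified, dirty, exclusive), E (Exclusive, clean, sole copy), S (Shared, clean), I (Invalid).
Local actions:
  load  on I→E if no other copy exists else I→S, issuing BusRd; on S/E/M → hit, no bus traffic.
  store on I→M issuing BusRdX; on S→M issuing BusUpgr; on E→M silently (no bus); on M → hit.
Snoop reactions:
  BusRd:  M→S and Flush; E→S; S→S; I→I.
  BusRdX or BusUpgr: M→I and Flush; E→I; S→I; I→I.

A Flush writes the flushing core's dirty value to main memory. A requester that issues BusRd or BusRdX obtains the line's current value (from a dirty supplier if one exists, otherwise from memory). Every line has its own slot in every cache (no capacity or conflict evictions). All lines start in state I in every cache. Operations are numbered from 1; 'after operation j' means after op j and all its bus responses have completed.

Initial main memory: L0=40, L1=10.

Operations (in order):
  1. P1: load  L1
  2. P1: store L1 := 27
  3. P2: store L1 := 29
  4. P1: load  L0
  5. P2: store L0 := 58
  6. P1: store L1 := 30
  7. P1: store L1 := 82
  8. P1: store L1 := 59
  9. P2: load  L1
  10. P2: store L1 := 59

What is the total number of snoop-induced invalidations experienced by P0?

[1] P1: load  L1 | P0:I, P1:E(10), P2:I | bus: BusRd
[2] P1: store L1 := 27 | P0:I, P1:M(27), P2:I | bus: none
[3] P2: store L1 := 29 | P0:I, P1:I, P2:M(29) | bus: BusRdX,Flush
[4] P1: load  L0 | P0:I, P1:E(40), P2:I | bus: BusRd
[5] P2: store L0 := 58 | P0:I, P1:I, P2:M(58) | bus: BusRdX
[6] P1: store L1 := 30 | P0:I, P1:M(30), P2:I | bus: BusRdX,Flush
[7] P1: store L1 := 82 | P0:I, P1:M(82), P2:I | bus: none
[8] P1: store L1 := 59 | P0:I, P1:M(59), P2:I | bus: none
[9] P2: load  L1 | P0:I, P1:S(59), P2:S(59) | bus: BusRd,Flush
[10] P2: store L1 := 59 | P0:I, P1:I, P2:M(59) | bus: BusUpgr

invalidations = 0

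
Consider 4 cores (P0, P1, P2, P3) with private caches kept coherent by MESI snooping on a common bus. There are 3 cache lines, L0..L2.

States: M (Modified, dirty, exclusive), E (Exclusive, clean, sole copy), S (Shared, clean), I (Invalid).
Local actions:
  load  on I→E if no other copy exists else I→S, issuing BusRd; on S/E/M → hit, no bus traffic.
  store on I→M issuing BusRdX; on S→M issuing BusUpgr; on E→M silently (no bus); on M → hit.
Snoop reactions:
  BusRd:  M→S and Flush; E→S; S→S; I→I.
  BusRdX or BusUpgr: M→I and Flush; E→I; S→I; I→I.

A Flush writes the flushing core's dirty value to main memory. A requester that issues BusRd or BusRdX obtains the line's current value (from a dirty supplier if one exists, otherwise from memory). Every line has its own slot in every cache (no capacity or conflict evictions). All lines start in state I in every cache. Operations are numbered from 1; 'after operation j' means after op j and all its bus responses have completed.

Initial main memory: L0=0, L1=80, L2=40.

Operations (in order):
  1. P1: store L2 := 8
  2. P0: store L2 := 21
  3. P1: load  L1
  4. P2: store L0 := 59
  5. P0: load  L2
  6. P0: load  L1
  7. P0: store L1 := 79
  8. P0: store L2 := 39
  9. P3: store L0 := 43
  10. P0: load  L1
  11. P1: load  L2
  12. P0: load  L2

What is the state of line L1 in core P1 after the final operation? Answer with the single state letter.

1. P1: store L2 := 8  bus=[BusRdX]  L2: P0=I P1=M P2=I P3=I  mem[L2]=40
2. P0: store L2 := 21  bus=[BusRdX,Flush]  L2: P0=M P1=I P2=I P3=I  mem[L2]=8
3. P1: load  L1  bus=[BusRd]  L1: P0=I P1=E P2=I P3=I  mem[L1]=80
4. P2: store L0 := 59  bus=[BusRdX]  L0: P0=I P1=I P2=M P3=I  mem[L0]=0
5. P0: load  L2  bus=[-]  L2: P0=M P1=I P2=I P3=I  mem[L2]=8
6. P0: load  L1  bus=[BusRd]  L1: P0=S P1=S P2=I P3=I  mem[L1]=80
7. P0: store L1 := 79  bus=[BusUpgr]  L1: P0=M P1=I P2=I P3=I  mem[L1]=80
8. P0: store L2 := 39  bus=[-]  L2: P0=M P1=I P2=I P3=I  mem[L2]=8
9. P3: store L0 := 43  bus=[BusRdX,Flush]  L0: P0=I P1=I P2=I P3=M  mem[L0]=59
10. P0: load  L1  bus=[-]  L1: P0=M P1=I P2=I P3=I  mem[L1]=80
11. P1: load  L2  bus=[BusRd,Flush]  L2: P0=S P1=S P2=I P3=I  mem[L2]=39
12. P0: load  L2  bus=[-]  L2: P0=S P1=S P2=I P3=I  mem[L2]=39

state = I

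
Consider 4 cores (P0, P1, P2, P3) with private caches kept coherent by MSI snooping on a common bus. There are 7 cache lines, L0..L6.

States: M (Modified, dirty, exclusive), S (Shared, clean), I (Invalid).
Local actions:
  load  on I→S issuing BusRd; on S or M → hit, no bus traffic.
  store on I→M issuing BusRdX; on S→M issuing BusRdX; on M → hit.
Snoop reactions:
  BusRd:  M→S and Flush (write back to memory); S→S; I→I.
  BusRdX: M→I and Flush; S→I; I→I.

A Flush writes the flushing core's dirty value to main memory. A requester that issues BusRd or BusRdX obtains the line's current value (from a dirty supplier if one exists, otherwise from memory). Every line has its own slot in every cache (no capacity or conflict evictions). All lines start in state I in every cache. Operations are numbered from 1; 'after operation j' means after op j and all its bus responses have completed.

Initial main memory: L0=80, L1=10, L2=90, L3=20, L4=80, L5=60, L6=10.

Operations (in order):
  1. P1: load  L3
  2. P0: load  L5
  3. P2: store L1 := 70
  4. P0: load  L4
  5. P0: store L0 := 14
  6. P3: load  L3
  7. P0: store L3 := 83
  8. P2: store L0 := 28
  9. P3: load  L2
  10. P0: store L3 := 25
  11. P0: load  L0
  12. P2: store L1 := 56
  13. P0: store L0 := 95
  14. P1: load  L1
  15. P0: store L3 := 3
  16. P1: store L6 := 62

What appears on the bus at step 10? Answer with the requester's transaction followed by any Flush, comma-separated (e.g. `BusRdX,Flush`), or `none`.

bus = none

[1] P1: load  L3 | P0:I, P1:S(20), P2:I, P3:I | bus: BusRd
[2] P0: load  L5 | P0:S(60), P1:I, P2:I, P3:I | bus: BusRd
[3] P2: store L1 := 70 | P0:I, P1:I, P2:M(70), P3:I | bus: BusRdX
[4] P0: load  L4 | P0:S(80), P1:I, P2:I, P3:I | bus: BusRd
[5] P0: store L0 := 14 | P0:M(14), P1:I, P2:I, P3:I | bus: BusRdX
[6] P3: load  L3 | P0:I, P1:S(20), P2:I, P3:S(20) | bus: BusRd
[7] P0: store L3 := 83 | P0:M(83), P1:I, P2:I, P3:I | bus: BusRdX
[8] P2: store L0 := 28 | P0:I, P1:I, P2:M(28), P3:I | bus: BusRdX,Flush
[9] P3: load  L2 | P0:I, P1:I, P2:I, P3:S(90) | bus: BusRd
[10] P0: store L3 := 25 | P0:M(25), P1:I, P2:I, P3:I | bus: none
[11] P0: load  L0 | P0:S(28), P1:I, P2:S(28), P3:I | bus: BusRd,Flush
[12] P2: store L1 := 56 | P0:I, P1:I, P2:M(56), P3:I | bus: none
[13] P0: store L0 := 95 | P0:M(95), P1:I, P2:I, P3:I | bus: BusRdX
[14] P1: load  L1 | P0:I, P1:S(56), P2:S(56), P3:I | bus: BusRd,Flush
[15] P0: store L3 := 3 | P0:M(3), P1:I, P2:I, P3:I | bus: none
[16] P1: store L6 := 62 | P0:I, P1:M(62), P2:I, P3:I | bus: BusRdX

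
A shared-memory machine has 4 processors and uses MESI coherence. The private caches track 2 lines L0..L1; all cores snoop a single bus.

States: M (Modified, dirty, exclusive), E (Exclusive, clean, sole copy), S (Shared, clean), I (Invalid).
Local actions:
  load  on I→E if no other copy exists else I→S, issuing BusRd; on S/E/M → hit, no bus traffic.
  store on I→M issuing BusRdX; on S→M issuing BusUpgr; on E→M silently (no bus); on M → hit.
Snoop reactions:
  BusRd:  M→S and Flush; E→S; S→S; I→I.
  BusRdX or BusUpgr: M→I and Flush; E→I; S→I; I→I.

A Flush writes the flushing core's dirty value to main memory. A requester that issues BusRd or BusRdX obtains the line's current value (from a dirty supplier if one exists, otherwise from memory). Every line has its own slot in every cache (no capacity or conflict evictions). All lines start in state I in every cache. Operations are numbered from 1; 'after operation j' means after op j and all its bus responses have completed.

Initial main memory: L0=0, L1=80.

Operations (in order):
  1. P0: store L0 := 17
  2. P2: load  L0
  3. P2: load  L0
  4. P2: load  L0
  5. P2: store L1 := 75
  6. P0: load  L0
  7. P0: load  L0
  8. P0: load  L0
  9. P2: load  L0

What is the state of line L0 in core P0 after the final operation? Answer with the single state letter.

state = S

step 1: P0: store L0 := 17  ⟶  MIII  (L0)  txn=BusRdX  M[L0]=0
step 2: P2: load  L0  ⟶  SISI  (L0)  txn=BusRd+Flush  M[L0]=17
step 3: P2: load  L0  ⟶  SISI  (L0)  txn=∅  M[L0]=17
step 4: P2: load  L0  ⟶  SISI  (L0)  txn=∅  M[L0]=17
step 5: P2: store L1 := 75  ⟶  IIMI  (L1)  txn=BusRdX  M[L1]=80
step 6: P0: load  L0  ⟶  SISI  (L0)  txn=∅  M[L0]=17
step 7: P0: load  L0  ⟶  SISI  (L0)  txn=∅  M[L0]=17
step 8: P0: load  L0  ⟶  SISI  (L0)  txn=∅  M[L0]=17
step 9: P2: load  L0  ⟶  SISI  (L0)  txn=∅  M[L0]=17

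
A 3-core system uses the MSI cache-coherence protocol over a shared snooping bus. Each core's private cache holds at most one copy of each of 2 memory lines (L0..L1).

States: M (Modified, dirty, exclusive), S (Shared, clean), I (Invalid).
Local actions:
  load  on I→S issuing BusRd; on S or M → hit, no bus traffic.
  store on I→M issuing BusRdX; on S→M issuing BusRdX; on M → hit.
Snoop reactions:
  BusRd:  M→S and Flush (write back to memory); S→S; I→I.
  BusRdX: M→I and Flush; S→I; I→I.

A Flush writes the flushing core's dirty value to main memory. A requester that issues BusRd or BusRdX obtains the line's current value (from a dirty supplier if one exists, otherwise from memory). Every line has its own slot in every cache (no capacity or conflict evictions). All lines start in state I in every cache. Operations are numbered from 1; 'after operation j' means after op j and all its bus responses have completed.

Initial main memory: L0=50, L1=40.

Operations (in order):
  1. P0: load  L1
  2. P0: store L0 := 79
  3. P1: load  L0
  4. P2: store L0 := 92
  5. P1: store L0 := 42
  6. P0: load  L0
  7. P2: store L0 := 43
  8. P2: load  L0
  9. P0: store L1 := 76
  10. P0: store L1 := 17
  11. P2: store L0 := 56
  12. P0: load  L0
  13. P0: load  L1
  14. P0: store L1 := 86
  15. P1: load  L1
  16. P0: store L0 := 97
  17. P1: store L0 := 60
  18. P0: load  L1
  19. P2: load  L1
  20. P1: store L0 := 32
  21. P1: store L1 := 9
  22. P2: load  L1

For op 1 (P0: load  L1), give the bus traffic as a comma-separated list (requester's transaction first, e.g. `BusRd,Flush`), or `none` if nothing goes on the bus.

  op1 P0: load  L1 → S/I/I on L1; bus BusRd; mem=40
  op2 P0: store L0 := 79 → M/I/I on L0; bus BusRdX; mem=50
  op3 P1: load  L0 → S/S/I on L0; bus BusRd Flush; mem=79
  op4 P2: store L0 := 92 → I/I/M on L0; bus BusRdX; mem=79
  op5 P1: store L0 := 42 → I/M/I on L0; bus BusRdX Flush; mem=92
  op6 P0: load  L0 → S/S/I on L0; bus BusRd Flush; mem=42
  op7 P2: store L0 := 43 → I/I/M on L0; bus BusRdX; mem=42
  op8 P2: load  L0 → I/I/M on L0; bus (none); mem=42
  op9 P0: store L1 := 76 → M/I/I on L1; bus BusRdX; mem=40
  op10 P0: store L1 := 17 → M/I/I on L1; bus (none); mem=40
  op11 P2: store L0 := 56 → I/I/M on L0; bus (none); mem=42
  op12 P0: load  L0 → S/I/S on L0; bus BusRd Flush; mem=56
  op13 P0: load  L1 → M/I/I on L1; bus (none); mem=40
  op14 P0: store L1 := 86 → M/I/I on L1; bus (none); mem=40
  op15 P1: load  L1 → S/S/I on L1; bus BusRd Flush; mem=86
  op16 P0: store L0 := 97 → M/I/I on L0; bus BusRdX; mem=56
  op17 P1: store L0 := 60 → I/M/I on L0; bus BusRdX Flush; mem=97
  op18 P0: load  L1 → S/S/I on L1; bus (none); mem=86
  op19 P2: load  L1 → S/S/S on L1; bus BusRd; mem=86
  op20 P1: store L0 := 32 → I/M/I on L0; bus (none); mem=97
  op21 P1: store L1 := 9 → I/M/I on L1; bus BusRdX; mem=86
  op22 P2: load  L1 → I/S/S on L1; bus BusRd Flush; mem=9

bus = BusRd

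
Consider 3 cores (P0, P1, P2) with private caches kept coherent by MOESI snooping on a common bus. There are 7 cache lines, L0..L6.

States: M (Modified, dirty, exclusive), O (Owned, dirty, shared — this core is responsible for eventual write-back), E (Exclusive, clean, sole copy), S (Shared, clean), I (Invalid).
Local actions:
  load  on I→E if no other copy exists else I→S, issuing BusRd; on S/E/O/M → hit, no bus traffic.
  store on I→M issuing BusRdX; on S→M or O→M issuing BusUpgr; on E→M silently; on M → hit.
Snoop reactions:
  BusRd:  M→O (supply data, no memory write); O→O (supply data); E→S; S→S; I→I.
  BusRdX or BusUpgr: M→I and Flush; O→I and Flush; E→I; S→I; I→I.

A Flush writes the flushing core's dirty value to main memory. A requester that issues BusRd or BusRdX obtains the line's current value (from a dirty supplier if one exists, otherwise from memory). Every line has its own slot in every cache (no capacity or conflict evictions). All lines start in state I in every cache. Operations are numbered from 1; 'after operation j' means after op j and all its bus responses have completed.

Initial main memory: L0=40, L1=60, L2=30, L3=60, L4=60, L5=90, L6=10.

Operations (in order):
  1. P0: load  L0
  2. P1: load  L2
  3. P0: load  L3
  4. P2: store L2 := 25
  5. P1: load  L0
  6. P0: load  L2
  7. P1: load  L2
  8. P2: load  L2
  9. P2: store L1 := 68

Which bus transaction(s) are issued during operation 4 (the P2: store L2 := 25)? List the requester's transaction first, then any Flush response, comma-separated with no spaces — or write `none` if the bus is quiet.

  op1 P0: load  L0 → E/I/I on L0; bus BusRd; mem=40
  op2 P1: load  L2 → I/E/I on L2; bus BusRd; mem=30
  op3 P0: load  L3 → E/I/I on L3; bus BusRd; mem=60
  op4 P2: store L2 := 25 → I/I/M on L2; bus BusRdX; mem=30
  op5 P1: load  L0 → S/S/I on L0; bus BusRd; mem=40
  op6 P0: load  L2 → S/I/O on L2; bus BusRd; mem=30
  op7 P1: load  L2 → S/S/O on L2; bus BusRd; mem=30
  op8 P2: load  L2 → S/S/O on L2; bus (none); mem=30
  op9 P2: store L1 := 68 → I/I/M on L1; bus BusRdX; mem=60

bus = BusRdX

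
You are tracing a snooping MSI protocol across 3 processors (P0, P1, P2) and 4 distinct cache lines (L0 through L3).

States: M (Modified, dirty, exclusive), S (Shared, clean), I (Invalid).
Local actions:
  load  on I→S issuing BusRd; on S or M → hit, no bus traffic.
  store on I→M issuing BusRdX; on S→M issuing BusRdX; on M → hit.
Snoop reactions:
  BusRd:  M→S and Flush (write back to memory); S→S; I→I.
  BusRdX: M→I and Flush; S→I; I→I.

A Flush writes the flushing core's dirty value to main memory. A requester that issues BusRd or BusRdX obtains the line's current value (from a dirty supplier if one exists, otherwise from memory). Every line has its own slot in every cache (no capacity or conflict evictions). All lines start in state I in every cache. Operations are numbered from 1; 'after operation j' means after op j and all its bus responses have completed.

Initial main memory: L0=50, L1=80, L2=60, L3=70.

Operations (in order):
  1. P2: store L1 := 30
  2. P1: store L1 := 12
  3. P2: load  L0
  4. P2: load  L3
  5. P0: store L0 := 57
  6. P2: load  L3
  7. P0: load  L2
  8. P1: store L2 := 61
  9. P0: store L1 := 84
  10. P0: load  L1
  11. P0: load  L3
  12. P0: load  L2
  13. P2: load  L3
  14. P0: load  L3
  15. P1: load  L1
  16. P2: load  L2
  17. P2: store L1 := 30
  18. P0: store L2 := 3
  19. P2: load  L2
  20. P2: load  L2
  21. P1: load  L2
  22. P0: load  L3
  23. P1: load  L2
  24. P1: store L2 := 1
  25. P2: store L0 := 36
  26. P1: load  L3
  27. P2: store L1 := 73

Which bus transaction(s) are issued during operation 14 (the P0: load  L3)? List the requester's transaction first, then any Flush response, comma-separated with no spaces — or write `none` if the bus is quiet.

bus = none

  op1 P2: store L1 := 30 → I/I/M on L1; bus BusRdX; mem=80
  op2 P1: store L1 := 12 → I/M/I on L1; bus BusRdX Flush; mem=30
  op3 P2: load  L0 → I/I/S on L0; bus BusRd; mem=50
  op4 P2: load  L3 → I/I/S on L3; bus BusRd; mem=70
  op5 P0: store L0 := 57 → M/I/I on L0; bus BusRdX; mem=50
  op6 P2: load  L3 → I/I/S on L3; bus (none); mem=70
  op7 P0: load  L2 → S/I/I on L2; bus BusRd; mem=60
  op8 P1: store L2 := 61 → I/M/I on L2; bus BusRdX; mem=60
  op9 P0: store L1 := 84 → M/I/I on L1; bus BusRdX Flush; mem=12
  op10 P0: load  L1 → M/I/I on L1; bus (none); mem=12
  op11 P0: load  L3 → S/I/S on L3; bus BusRd; mem=70
  op12 P0: load  L2 → S/S/I on L2; bus BusRd Flush; mem=61
  op13 P2: load  L3 → S/I/S on L3; bus (none); mem=70
  op14 P0: load  L3 → S/I/S on L3; bus (none); mem=70
  op15 P1: load  L1 → S/S/I on L1; bus BusRd Flush; mem=84
  op16 P2: load  L2 → S/S/S on L2; bus BusRd; mem=61
  op17 P2: store L1 := 30 → I/I/M on L1; bus BusRdX; mem=84
  op18 P0: store L2 := 3 → M/I/I on L2; bus BusRdX; mem=61
  op19 P2: load  L2 → S/I/S on L2; bus BusRd Flush; mem=3
  op20 P2: load  L2 → S/I/S on L2; bus (none); mem=3
  op21 P1: load  L2 → S/S/S on L2; bus BusRd; mem=3
  op22 P0: load  L3 → S/I/S on L3; bus (none); mem=70
  op23 P1: load  L2 → S/S/S on L2; bus (none); mem=3
  op24 P1: store L2 := 1 → I/M/I on L2; bus BusRdX; mem=3
  op25 P2: store L0 := 36 → I/I/M on L0; bus BusRdX Flush; mem=57
  op26 P1: load  L3 → S/S/S on L3; bus BusRd; mem=70
  op27 P2: store L1 := 73 → I/I/M on L1; bus (none); mem=84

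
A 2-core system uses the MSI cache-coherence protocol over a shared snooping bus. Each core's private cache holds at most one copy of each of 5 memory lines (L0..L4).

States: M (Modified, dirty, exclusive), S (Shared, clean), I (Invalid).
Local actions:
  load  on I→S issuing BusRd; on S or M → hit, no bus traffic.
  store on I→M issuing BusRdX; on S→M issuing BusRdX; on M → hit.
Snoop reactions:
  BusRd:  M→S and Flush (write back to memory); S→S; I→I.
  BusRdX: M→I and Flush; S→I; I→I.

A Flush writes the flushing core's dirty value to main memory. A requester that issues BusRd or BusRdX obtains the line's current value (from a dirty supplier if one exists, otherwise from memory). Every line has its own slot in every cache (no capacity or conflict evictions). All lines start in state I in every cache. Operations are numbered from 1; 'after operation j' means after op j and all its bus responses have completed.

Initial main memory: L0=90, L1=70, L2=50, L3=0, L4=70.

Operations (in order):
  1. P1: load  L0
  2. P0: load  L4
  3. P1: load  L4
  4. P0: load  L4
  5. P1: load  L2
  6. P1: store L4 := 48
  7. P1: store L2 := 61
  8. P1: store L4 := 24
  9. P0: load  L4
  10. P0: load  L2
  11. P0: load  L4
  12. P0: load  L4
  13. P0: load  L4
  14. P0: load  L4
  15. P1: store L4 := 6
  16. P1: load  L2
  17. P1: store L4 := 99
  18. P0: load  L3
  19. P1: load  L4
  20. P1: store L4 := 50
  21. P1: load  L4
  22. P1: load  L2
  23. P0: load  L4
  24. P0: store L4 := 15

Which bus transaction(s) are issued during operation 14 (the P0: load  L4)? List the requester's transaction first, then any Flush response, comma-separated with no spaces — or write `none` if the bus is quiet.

bus = none

1. P1: load  L0  bus=[BusRd]  L0: P0=I P1=S  mem[L0]=90
2. P0: load  L4  bus=[BusRd]  L4: P0=S P1=I  mem[L4]=70
3. P1: load  L4  bus=[BusRd]  L4: P0=S P1=S  mem[L4]=70
4. P0: load  L4  bus=[-]  L4: P0=S P1=S  mem[L4]=70
5. P1: load  L2  bus=[BusRd]  L2: P0=I P1=S  mem[L2]=50
6. P1: store L4 := 48  bus=[BusRdX]  L4: P0=I P1=M  mem[L4]=70
7. P1: store L2 := 61  bus=[BusRdX]  L2: P0=I P1=M  mem[L2]=50
8. P1: store L4 := 24  bus=[-]  L4: P0=I P1=M  mem[L4]=70
9. P0: load  L4  bus=[BusRd,Flush]  L4: P0=S P1=S  mem[L4]=24
10. P0: load  L2  bus=[BusRd,Flush]  L2: P0=S P1=S  mem[L2]=61
11. P0: load  L4  bus=[-]  L4: P0=S P1=S  mem[L4]=24
12. P0: load  L4  bus=[-]  L4: P0=S P1=S  mem[L4]=24
13. P0: load  L4  bus=[-]  L4: P0=S P1=S  mem[L4]=24
14. P0: load  L4  bus=[-]  L4: P0=S P1=S  mem[L4]=24
15. P1: store L4 := 6  bus=[BusRdX]  L4: P0=I P1=M  mem[L4]=24
16. P1: load  L2  bus=[-]  L2: P0=S P1=S  mem[L2]=61
17. P1: store L4 := 99  bus=[-]  L4: P0=I P1=M  mem[L4]=24
18. P0: load  L3  bus=[BusRd]  L3: P0=S P1=I  mem[L3]=0
19. P1: load  L4  bus=[-]  L4: P0=I P1=M  mem[L4]=24
20. P1: store L4 := 50  bus=[-]  L4: P0=I P1=M  mem[L4]=24
21. P1: load  L4  bus=[-]  L4: P0=I P1=M  mem[L4]=24
22. P1: load  L2  bus=[-]  L2: P0=S P1=S  mem[L2]=61
23. P0: load  L4  bus=[BusRd,Flush]  L4: P0=S P1=S  mem[L4]=50
24. P0: store L4 := 15  bus=[BusRdX]  L4: P0=M P1=I  mem[L4]=50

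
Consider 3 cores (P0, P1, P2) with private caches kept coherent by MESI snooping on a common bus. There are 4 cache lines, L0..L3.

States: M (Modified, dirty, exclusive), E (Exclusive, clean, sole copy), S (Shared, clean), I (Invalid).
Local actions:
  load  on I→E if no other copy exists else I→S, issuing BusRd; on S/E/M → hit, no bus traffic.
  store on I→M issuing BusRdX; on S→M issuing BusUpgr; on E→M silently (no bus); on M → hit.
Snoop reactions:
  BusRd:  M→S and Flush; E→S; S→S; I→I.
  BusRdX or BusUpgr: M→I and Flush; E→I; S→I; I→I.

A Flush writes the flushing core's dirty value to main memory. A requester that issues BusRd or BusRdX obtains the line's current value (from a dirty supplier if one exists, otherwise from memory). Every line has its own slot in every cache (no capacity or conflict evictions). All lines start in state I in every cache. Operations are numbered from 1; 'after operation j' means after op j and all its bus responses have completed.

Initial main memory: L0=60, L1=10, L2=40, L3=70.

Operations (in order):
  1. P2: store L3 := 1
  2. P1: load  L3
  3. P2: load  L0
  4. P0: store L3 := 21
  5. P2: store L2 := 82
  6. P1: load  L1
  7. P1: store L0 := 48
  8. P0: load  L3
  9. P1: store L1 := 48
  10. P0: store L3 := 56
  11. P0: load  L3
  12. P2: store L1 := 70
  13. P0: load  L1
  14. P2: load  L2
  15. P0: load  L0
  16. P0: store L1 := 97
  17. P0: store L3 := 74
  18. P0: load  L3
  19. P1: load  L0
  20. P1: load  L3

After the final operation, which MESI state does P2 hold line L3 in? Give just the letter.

step 1: P2: store L3 := 1  ⟶  IIM  (L3)  txn=BusRdX  M[L3]=70
step 2: P1: load  L3  ⟶  ISS  (L3)  txn=BusRd+Flush  M[L3]=1
step 3: P2: load  L0  ⟶  IIE  (L0)  txn=BusRd  M[L0]=60
step 4: P0: store L3 := 21  ⟶  MII  (L3)  txn=BusRdX  M[L3]=1
step 5: P2: store L2 := 82  ⟶  IIM  (L2)  txn=BusRdX  M[L2]=40
step 6: P1: load  L1  ⟶  IEI  (L1)  txn=BusRd  M[L1]=10
step 7: P1: store L0 := 48  ⟶  IMI  (L0)  txn=BusRdX  M[L0]=60
step 8: P0: load  L3  ⟶  MII  (L3)  txn=∅  M[L3]=1
step 9: P1: store L1 := 48  ⟶  IMI  (L1)  txn=∅  M[L1]=10
step 10: P0: store L3 := 56  ⟶  MII  (L3)  txn=∅  M[L3]=1
step 11: P0: load  L3  ⟶  MII  (L3)  txn=∅  M[L3]=1
step 12: P2: store L1 := 70  ⟶  IIM  (L1)  txn=BusRdX+Flush  M[L1]=48
step 13: P0: load  L1  ⟶  SIS  (L1)  txn=BusRd+Flush  M[L1]=70
step 14: P2: load  L2  ⟶  IIM  (L2)  txn=∅  M[L2]=40
step 15: P0: load  L0  ⟶  SSI  (L0)  txn=BusRd+Flush  M[L0]=48
step 16: P0: store L1 := 97  ⟶  MII  (L1)  txn=BusUpgr  M[L1]=70
step 17: P0: store L3 := 74  ⟶  MII  (L3)  txn=∅  M[L3]=1
step 18: P0: load  L3  ⟶  MII  (L3)  txn=∅  M[L3]=1
step 19: P1: load  L0  ⟶  SSI  (L0)  txn=∅  M[L0]=48
step 20: P1: load  L3  ⟶  SSI  (L3)  txn=BusRd+Flush  M[L3]=74

state = I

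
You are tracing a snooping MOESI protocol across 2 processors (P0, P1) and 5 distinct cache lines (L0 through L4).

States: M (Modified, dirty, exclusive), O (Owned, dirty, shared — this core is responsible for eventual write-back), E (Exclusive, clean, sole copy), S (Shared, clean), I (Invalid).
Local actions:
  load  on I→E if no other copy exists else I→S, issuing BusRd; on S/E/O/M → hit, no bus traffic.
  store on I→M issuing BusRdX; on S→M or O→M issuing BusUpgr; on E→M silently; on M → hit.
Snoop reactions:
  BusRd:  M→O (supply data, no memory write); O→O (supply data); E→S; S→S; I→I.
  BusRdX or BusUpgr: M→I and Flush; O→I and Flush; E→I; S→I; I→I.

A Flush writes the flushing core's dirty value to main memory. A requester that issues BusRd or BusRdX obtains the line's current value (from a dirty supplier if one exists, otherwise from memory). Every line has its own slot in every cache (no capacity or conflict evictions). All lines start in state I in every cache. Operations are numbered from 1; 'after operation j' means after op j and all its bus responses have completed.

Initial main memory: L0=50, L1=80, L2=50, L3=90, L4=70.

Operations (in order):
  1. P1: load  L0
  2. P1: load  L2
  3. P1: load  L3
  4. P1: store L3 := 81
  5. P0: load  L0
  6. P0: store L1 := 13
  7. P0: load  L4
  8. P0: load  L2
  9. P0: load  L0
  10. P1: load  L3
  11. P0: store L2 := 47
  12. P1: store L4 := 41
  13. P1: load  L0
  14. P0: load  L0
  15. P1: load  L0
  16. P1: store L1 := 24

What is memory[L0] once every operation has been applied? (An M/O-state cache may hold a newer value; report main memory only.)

memory[L0] = 50

1. P1: load  L0  bus=[BusRd]  L0: P0=I P1=E  mem[L0]=50
2. P1: load  L2  bus=[BusRd]  L2: P0=I P1=E  mem[L2]=50
3. P1: load  L3  bus=[BusRd]  L3: P0=I P1=E  mem[L3]=90
4. P1: store L3 := 81  bus=[-]  L3: P0=I P1=M  mem[L3]=90
5. P0: load  L0  bus=[BusRd]  L0: P0=S P1=S  mem[L0]=50
6. P0: store L1 := 13  bus=[BusRdX]  L1: P0=M P1=I  mem[L1]=80
7. P0: load  L4  bus=[BusRd]  L4: P0=E P1=I  mem[L4]=70
8. P0: load  L2  bus=[BusRd]  L2: P0=S P1=S  mem[L2]=50
9. P0: load  L0  bus=[-]  L0: P0=S P1=S  mem[L0]=50
10. P1: load  L3  bus=[-]  L3: P0=I P1=M  mem[L3]=90
11. P0: store L2 := 47  bus=[BusUpgr]  L2: P0=M P1=I  mem[L2]=50
12. P1: store L4 := 41  bus=[BusRdX]  L4: P0=I P1=M  mem[L4]=70
13. P1: load  L0  bus=[-]  L0: P0=S P1=S  mem[L0]=50
14. P0: load  L0  bus=[-]  L0: P0=S P1=S  mem[L0]=50
15. P1: load  L0  bus=[-]  L0: P0=S P1=S  mem[L0]=50
16. P1: store L1 := 24  bus=[BusRdX,Flush]  L1: P0=I P1=M  mem[L1]=13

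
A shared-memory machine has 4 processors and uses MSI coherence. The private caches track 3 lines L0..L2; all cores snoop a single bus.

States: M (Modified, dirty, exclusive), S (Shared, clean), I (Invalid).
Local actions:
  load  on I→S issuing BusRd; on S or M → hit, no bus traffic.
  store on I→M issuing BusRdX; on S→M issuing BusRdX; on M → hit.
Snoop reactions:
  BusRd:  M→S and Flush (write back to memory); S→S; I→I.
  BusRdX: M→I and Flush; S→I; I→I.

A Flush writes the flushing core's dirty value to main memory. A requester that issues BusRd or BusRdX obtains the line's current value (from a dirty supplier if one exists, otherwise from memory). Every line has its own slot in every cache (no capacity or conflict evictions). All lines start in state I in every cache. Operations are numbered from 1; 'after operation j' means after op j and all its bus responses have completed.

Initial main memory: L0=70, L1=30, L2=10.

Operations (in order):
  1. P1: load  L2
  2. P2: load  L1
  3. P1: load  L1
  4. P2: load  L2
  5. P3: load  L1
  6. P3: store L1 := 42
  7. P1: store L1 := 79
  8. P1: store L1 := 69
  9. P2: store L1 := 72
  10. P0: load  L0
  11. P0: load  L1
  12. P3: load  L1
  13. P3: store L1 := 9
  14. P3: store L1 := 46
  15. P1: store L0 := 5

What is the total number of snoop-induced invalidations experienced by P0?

[1] P1: load  L2 | P0:I, P1:S(10), P2:I, P3:I | bus: BusRd
[2] P2: load  L1 | P0:I, P1:I, P2:S(30), P3:I | bus: BusRd
[3] P1: load  L1 | P0:I, P1:S(30), P2:S(30), P3:I | bus: BusRd
[4] P2: load  L2 | P0:I, P1:S(10), P2:S(10), P3:I | bus: BusRd
[5] P3: load  L1 | P0:I, P1:S(30), P2:S(30), P3:S(30) | bus: BusRd
[6] P3: store L1 := 42 | P0:I, P1:I, P2:I, P3:M(42) | bus: BusRdX
[7] P1: store L1 := 79 | P0:I, P1:M(79), P2:I, P3:I | bus: BusRdX,Flush
[8] P1: store L1 := 69 | P0:I, P1:M(69), P2:I, P3:I | bus: none
[9] P2: store L1 := 72 | P0:I, P1:I, P2:M(72), P3:I | bus: BusRdX,Flush
[10] P0: load  L0 | P0:S(70), P1:I, P2:I, P3:I | bus: BusRd
[11] P0: load  L1 | P0:S(72), P1:I, P2:S(72), P3:I | bus: BusRd,Flush
[12] P3: load  L1 | P0:S(72), P1:I, P2:S(72), P3:S(72) | bus: BusRd
[13] P3: store L1 := 9 | P0:I, P1:I, P2:I, P3:M(9) | bus: BusRdX
[14] P3: store L1 := 46 | P0:I, P1:I, P2:I, P3:M(46) | bus: none
[15] P1: store L0 := 5 | P0:I, P1:M(5), P2:I, P3:I | bus: BusRdX

invalidations = 2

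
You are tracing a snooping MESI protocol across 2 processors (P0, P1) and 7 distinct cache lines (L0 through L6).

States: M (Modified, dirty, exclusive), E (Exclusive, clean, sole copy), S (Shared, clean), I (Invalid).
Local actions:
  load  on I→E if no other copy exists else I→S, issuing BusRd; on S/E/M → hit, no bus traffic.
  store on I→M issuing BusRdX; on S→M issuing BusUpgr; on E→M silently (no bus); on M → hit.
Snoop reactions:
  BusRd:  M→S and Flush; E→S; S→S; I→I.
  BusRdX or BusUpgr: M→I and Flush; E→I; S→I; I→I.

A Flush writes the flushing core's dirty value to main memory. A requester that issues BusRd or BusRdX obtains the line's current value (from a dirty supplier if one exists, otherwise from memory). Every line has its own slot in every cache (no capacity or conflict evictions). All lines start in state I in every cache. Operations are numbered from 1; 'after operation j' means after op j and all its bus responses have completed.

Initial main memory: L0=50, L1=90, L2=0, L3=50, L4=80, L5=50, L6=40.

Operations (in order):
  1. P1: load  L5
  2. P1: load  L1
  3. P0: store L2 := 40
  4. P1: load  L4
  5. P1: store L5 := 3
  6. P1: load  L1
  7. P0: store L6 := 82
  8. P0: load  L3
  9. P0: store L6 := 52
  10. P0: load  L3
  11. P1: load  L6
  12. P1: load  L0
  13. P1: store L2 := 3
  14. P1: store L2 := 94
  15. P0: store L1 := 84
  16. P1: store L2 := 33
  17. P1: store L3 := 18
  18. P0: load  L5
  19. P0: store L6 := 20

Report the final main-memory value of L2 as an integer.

[1] P1: load  L5 | P0:I, P1:E(50) | bus: BusRd
[2] P1: load  L1 | P0:I, P1:E(90) | bus: BusRd
[3] P0: store L2 := 40 | P0:M(40), P1:I | bus: BusRdX
[4] P1: load  L4 | P0:I, P1:E(80) | bus: BusRd
[5] P1: store L5 := 3 | P0:I, P1:M(3) | bus: none
[6] P1: load  L1 | P0:I, P1:E(90) | bus: none
[7] P0: store L6 := 82 | P0:M(82), P1:I | bus: BusRdX
[8] P0: load  L3 | P0:E(50), P1:I | bus: BusRd
[9] P0: store L6 := 52 | P0:M(52), P1:I | bus: none
[10] P0: load  L3 | P0:E(50), P1:I | bus: none
[11] P1: load  L6 | P0:S(52), P1:S(52) | bus: BusRd,Flush
[12] P1: load  L0 | P0:I, P1:E(50) | bus: BusRd
[13] P1: store L2 := 3 | P0:I, P1:M(3) | bus: BusRdX,Flush
[14] P1: store L2 := 94 | P0:I, P1:M(94) | bus: none
[15] P0: store L1 := 84 | P0:M(84), P1:I | bus: BusRdX
[16] P1: store L2 := 33 | P0:I, P1:M(33) | bus: none
[17] P1: store L3 := 18 | P0:I, P1:M(18) | bus: BusRdX
[18] P0: load  L5 | P0:S(3), P1:S(3) | bus: BusRd,Flush
[19] P0: store L6 := 20 | P0:M(20), P1:I | bus: BusUpgr

memory[L2] = 40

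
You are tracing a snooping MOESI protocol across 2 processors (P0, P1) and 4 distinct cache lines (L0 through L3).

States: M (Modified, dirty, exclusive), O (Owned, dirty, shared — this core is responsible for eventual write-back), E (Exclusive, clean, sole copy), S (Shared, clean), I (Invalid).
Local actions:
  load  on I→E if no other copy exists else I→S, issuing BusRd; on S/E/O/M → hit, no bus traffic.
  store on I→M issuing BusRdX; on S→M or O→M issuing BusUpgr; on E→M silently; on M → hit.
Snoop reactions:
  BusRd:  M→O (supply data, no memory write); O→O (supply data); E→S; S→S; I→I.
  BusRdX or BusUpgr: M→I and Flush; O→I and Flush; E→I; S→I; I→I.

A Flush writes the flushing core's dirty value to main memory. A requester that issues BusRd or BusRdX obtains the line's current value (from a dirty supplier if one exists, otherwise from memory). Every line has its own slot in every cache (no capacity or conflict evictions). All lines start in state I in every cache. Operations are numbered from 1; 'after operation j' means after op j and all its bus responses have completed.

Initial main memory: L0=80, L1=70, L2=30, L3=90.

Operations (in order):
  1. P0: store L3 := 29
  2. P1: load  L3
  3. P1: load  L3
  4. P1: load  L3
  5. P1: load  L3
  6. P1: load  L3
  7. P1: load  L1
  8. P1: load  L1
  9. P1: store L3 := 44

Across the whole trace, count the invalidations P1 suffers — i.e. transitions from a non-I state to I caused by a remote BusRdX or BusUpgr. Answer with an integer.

invalidations = 0

[1] P0: store L3 := 29 | P0:M(29), P1:I | bus: BusRdX
[2] P1: load  L3 | P0:O(29), P1:S(29) | bus: BusRd
[3] P1: load  L3 | P0:O(29), P1:S(29) | bus: none
[4] P1: load  L3 | P0:O(29), P1:S(29) | bus: none
[5] P1: load  L3 | P0:O(29), P1:S(29) | bus: none
[6] P1: load  L3 | P0:O(29), P1:S(29) | bus: none
[7] P1: load  L1 | P0:I, P1:E(70) | bus: BusRd
[8] P1: load  L1 | P0:I, P1:E(70) | bus: none
[9] P1: store L3 := 44 | P0:I, P1:M(44) | bus: BusUpgr,Flush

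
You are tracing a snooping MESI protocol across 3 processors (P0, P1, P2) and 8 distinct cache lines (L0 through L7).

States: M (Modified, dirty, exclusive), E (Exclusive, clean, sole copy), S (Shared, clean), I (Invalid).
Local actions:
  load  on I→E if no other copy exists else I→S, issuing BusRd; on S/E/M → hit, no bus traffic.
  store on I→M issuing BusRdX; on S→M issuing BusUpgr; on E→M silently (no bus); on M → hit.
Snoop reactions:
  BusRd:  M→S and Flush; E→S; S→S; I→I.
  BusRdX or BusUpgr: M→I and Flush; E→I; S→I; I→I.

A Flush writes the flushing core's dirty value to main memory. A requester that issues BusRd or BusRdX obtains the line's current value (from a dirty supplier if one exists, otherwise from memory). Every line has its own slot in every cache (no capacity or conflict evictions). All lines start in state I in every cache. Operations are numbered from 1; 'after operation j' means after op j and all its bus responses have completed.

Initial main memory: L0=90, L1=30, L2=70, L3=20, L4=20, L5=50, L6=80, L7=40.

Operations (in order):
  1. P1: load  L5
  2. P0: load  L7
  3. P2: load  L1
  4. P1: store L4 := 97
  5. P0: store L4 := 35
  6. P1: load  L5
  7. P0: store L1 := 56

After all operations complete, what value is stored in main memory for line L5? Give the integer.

[1] P1: load  L5 | P0:I, P1:E(50), P2:I | bus: BusRd
[2] P0: load  L7 | P0:E(40), P1:I, P2:I | bus: BusRd
[3] P2: load  L1 | P0:I, P1:I, P2:E(30) | bus: BusRd
[4] P1: store L4 := 97 | P0:I, P1:M(97), P2:I | bus: BusRdX
[5] P0: store L4 := 35 | P0:M(35), P1:I, P2:I | bus: BusRdX,Flush
[6] P1: load  L5 | P0:I, P1:E(50), P2:I | bus: none
[7] P0: store L1 := 56 | P0:M(56), P1:I, P2:I | bus: BusRdX

memory[L5] = 50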